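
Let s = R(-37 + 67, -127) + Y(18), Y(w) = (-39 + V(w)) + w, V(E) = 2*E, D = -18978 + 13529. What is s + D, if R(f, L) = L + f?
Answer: -5531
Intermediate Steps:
D = -5449
Y(w) = -39 + 3*w (Y(w) = (-39 + 2*w) + w = -39 + 3*w)
s = -82 (s = (-127 + (-37 + 67)) + (-39 + 3*18) = (-127 + 30) + (-39 + 54) = -97 + 15 = -82)
s + D = -82 - 5449 = -5531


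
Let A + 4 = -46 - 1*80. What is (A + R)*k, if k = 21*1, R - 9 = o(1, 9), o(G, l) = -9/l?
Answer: -2562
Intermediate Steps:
R = 8 (R = 9 - 9/9 = 9 - 9*⅑ = 9 - 1 = 8)
k = 21
A = -130 (A = -4 + (-46 - 1*80) = -4 + (-46 - 80) = -4 - 126 = -130)
(A + R)*k = (-130 + 8)*21 = -122*21 = -2562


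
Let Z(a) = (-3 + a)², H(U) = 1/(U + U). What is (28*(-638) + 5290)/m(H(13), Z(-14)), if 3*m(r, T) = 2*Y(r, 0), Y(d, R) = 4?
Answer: -18861/4 ≈ -4715.3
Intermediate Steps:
H(U) = 1/(2*U)
m(r, T) = 8/3 (m(r, T) = (2*4)/3 = (⅓)*8 = 8/3)
(28*(-638) + 5290)/m(H(13), Z(-14)) = (28*(-638) + 5290)/(8/3) = (-17864 + 5290)*(3/8) = -12574*3/8 = -18861/4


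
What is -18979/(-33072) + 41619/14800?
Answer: 6473878/1911975 ≈ 3.3860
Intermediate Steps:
-18979/(-33072) + 41619/14800 = -18979*(-1/33072) + 41619*(1/14800) = 18979/33072 + 41619/14800 = 6473878/1911975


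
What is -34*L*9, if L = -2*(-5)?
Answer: -3060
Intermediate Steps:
L = 10
-34*L*9 = -34*10*9 = -340*9 = -3060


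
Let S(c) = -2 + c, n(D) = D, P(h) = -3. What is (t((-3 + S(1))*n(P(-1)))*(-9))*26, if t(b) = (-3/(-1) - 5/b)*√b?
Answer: -1209*√3 ≈ -2094.1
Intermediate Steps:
t(b) = √b*(3 - 5/b) (t(b) = (-3*(-1) - 5/b)*√b = (3 - 5/b)*√b = √b*(3 - 5/b))
(t((-3 + S(1))*n(P(-1)))*(-9))*26 = (((-5 + 3*((-3 + (-2 + 1))*(-3)))/√((-3 + (-2 + 1))*(-3)))*(-9))*26 = (((-5 + 3*((-3 - 1)*(-3)))/√((-3 - 1)*(-3)))*(-9))*26 = (((-5 + 3*(-4*(-3)))/√(-4*(-3)))*(-9))*26 = (((-5 + 3*12)/√12)*(-9))*26 = (((√3/6)*(-5 + 36))*(-9))*26 = (((√3/6)*31)*(-9))*26 = ((31*√3/6)*(-9))*26 = -93*√3/2*26 = -1209*√3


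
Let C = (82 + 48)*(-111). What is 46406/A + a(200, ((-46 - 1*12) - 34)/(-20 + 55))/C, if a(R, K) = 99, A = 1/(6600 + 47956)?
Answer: 12177600790127/4810 ≈ 2.5317e+9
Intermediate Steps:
A = 1/54556 ≈ 1.8330e-5
C = -14430 (C = 130*(-111) = -14430)
46406/A + a(200, ((-46 - 1*12) - 34)/(-20 + 55))/C = 46406/(1/54556) + 99/(-14430) = 46406*54556 + 99*(-1/14430) = 2531725736 - 33/4810 = 12177600790127/4810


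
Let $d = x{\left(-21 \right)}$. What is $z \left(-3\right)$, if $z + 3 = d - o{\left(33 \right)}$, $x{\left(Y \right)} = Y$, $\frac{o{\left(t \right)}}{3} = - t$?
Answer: $-225$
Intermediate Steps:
$o{\left(t \right)} = - 3 t$ ($o{\left(t \right)} = 3 \left(- t\right) = - 3 t$)
$d = -21$
$z = 75$ ($z = -3 - \left(21 - 99\right) = -3 - -78 = -3 + \left(-21 + 99\right) = -3 + 78 = 75$)
$z \left(-3\right) = 75 \left(-3\right) = -225$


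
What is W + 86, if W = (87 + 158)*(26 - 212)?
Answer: -45484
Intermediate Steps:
W = -45570 (W = 245*(-186) = -45570)
W + 86 = -45570 + 86 = -45484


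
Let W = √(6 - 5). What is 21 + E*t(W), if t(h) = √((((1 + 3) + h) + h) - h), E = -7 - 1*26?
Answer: 21 - 33*√5 ≈ -52.790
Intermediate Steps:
E = -33 (E = -7 - 26 = -33)
W = 1 (W = √1 = 1)
t(h) = √(4 + h) (t(h) = √(((4 + h) + h) - h) = √((4 + 2*h) - h) = √(4 + h))
21 + E*t(W) = 21 - 33*√(4 + 1) = 21 - 33*√5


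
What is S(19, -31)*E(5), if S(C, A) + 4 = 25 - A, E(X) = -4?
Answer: -208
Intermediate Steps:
S(C, A) = 21 - A (S(C, A) = -4 + (25 - A) = 21 - A)
S(19, -31)*E(5) = (21 - 1*(-31))*(-4) = (21 + 31)*(-4) = 52*(-4) = -208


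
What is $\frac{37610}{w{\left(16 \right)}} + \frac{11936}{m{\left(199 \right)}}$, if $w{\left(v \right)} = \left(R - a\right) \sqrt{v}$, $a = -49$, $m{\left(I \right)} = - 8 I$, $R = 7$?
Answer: $\frac{3575091}{22288} \approx 160.4$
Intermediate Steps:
$w{\left(v \right)} = 56 \sqrt{v}$ ($w{\left(v \right)} = \left(7 - -49\right) \sqrt{v} = \left(7 + 49\right) \sqrt{v} = 56 \sqrt{v}$)
$\frac{37610}{w{\left(16 \right)}} + \frac{11936}{m{\left(199 \right)}} = \frac{37610}{56 \sqrt{16}} + \frac{11936}{\left(-8\right) 199} = \frac{37610}{56 \cdot 4} + \frac{11936}{-1592} = \frac{37610}{224} + 11936 \left(- \frac{1}{1592}\right) = 37610 \cdot \frac{1}{224} - \frac{1492}{199} = \frac{18805}{112} - \frac{1492}{199} = \frac{3575091}{22288}$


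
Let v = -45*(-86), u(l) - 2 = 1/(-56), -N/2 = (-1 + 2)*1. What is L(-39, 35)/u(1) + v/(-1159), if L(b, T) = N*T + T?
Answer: -2701210/128649 ≈ -20.997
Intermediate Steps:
N = -2 (N = -2*(-1 + 2) = -2 ≈ -2.0000)
u(l) = 111/56 (u(l) = 2 + 1/(-56) = 2 - 1/56 = 111/56)
L(b, T) = -T (L(b, T) = -2*T + T = -T)
v = 3870
L(-39, 35)/u(1) + v/(-1159) = (-1*35)/(111/56) + 3870/(-1159) = -35*56/111 + 3870*(-1/1159) = -1960/111 - 3870/1159 = -2701210/128649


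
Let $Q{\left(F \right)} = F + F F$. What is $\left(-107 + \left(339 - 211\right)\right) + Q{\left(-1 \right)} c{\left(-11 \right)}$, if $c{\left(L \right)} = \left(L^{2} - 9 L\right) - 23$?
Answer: $21$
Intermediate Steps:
$c{\left(L \right)} = -23 + L^{2} - 9 L$
$Q{\left(F \right)} = F + F^{2}$
$\left(-107 + \left(339 - 211\right)\right) + Q{\left(-1 \right)} c{\left(-11 \right)} = \left(-107 + \left(339 - 211\right)\right) + - (1 - 1) \left(-23 + \left(-11\right)^{2} - -99\right) = \left(-107 + 128\right) + \left(-1\right) 0 \left(-23 + 121 + 99\right) = 21 + 0 \cdot 197 = 21 + 0 = 21$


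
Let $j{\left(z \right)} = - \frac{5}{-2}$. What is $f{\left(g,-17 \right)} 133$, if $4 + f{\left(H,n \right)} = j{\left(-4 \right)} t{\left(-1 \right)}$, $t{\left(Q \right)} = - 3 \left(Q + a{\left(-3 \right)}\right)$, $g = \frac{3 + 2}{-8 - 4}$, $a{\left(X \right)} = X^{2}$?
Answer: $-8512$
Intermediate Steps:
$g = - \frac{5}{12}$ ($g = \frac{5}{-12} = 5 \left(- \frac{1}{12}\right) = - \frac{5}{12} \approx -0.41667$)
$j{\left(z \right)} = \frac{5}{2}$ ($j{\left(z \right)} = \left(-5\right) \left(- \frac{1}{2}\right) = \frac{5}{2}$)
$t{\left(Q \right)} = -27 - 3 Q$ ($t{\left(Q \right)} = - 3 \left(Q + \left(-3\right)^{2}\right) = - 3 \left(Q + 9\right) = - 3 \left(9 + Q\right) = -27 - 3 Q$)
$f{\left(H,n \right)} = -64$ ($f{\left(H,n \right)} = -4 + \frac{5 \left(-27 - -3\right)}{2} = -4 + \frac{5 \left(-27 + 3\right)}{2} = -4 + \frac{5}{2} \left(-24\right) = -4 - 60 = -64$)
$f{\left(g,-17 \right)} 133 = \left(-64\right) 133 = -8512$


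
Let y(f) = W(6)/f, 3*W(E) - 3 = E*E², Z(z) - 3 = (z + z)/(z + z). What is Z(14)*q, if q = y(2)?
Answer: 146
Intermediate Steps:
Z(z) = 4 (Z(z) = 3 + (z + z)/(z + z) = 3 + (2*z)/((2*z)) = 3 + (2*z)*(1/(2*z)) = 3 + 1 = 4)
W(E) = 1 + E³/3 (W(E) = 1 + (E*E²)/3 = 1 + E³/3)
y(f) = 73/f (y(f) = (1 + (⅓)*6³)/f = (1 + (⅓)*216)/f = (1 + 72)/f = 73/f)
q = 73/2 ≈ 36.500
Z(14)*q = 4*(73/2) = 146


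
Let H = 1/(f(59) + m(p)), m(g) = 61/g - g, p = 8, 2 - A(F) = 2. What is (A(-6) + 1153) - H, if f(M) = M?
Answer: 540749/469 ≈ 1153.0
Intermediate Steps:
A(F) = 0 (A(F) = 2 - 1*2 = 2 - 2 = 0)
m(g) = -g + 61/g
H = 8/469 (H = 1/(59 + (-1*8 + 61/8)) = 1/(59 + (-8 + 61*(⅛))) = 1/(59 + (-8 + 61/8)) = 1/(59 - 3/8) = 1/(469/8) = 8/469 ≈ 0.017058)
(A(-6) + 1153) - H = (0 + 1153) - 1*8/469 = 1153 - 8/469 = 540749/469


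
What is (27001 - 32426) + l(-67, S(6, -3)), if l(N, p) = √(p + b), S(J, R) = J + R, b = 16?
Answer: -5425 + √19 ≈ -5420.6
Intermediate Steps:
l(N, p) = √(16 + p) (l(N, p) = √(p + 16) = √(16 + p))
(27001 - 32426) + l(-67, S(6, -3)) = (27001 - 32426) + √(16 + (6 - 3)) = -5425 + √(16 + 3) = -5425 + √19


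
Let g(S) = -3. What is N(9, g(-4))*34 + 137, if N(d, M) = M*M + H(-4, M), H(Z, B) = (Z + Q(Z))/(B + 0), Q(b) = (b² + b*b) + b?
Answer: 171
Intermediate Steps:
Q(b) = b + 2*b² (Q(b) = (b² + b²) + b = 2*b² + b = b + 2*b²)
H(Z, B) = (Z + Z*(1 + 2*Z))/B (H(Z, B) = (Z + Z*(1 + 2*Z))/(B + 0) = (Z + Z*(1 + 2*Z))/B)
N(d, M) = M² + 24/M (N(d, M) = M*M + 2*(-4)*(1 - 4)/M = M² + 2*(-4)*(-3)/M = M² + 24/M)
N(9, g(-4))*34 + 137 = ((24 + (-3)³)/(-3))*34 + 137 = -(24 - 27)/3*34 + 137 = -⅓*(-3)*34 + 137 = 1*34 + 137 = 34 + 137 = 171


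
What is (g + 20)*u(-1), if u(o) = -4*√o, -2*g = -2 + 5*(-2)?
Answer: -104*I ≈ -104.0*I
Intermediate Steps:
g = 6 (g = -(-2 + 5*(-2))/2 = -(-2 - 10)/2 = -½*(-12) = 6)
(g + 20)*u(-1) = (6 + 20)*(-4*I) = 26*(-4*I) = -104*I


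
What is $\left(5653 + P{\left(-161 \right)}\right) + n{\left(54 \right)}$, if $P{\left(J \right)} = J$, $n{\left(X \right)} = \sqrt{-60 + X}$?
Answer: $5492 + i \sqrt{6} \approx 5492.0 + 2.4495 i$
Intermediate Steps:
$\left(5653 + P{\left(-161 \right)}\right) + n{\left(54 \right)} = \left(5653 - 161\right) + \sqrt{-60 + 54} = 5492 + \sqrt{-6} = 5492 + i \sqrt{6}$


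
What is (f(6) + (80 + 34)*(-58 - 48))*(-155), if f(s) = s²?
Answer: 1867440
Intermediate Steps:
(f(6) + (80 + 34)*(-58 - 48))*(-155) = (6² + (80 + 34)*(-58 - 48))*(-155) = (36 + 114*(-106))*(-155) = (36 - 12084)*(-155) = -12048*(-155) = 1867440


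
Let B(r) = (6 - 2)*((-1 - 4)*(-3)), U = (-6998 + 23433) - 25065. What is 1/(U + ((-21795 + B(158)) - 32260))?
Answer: -1/62625 ≈ -1.5968e-5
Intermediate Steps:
U = -8630 (U = 16435 - 25065 = -8630)
B(r) = 60 (B(r) = 4*(-5*(-3)) = 4*15 = 60)
1/(U + ((-21795 + B(158)) - 32260)) = 1/(-8630 + ((-21795 + 60) - 32260)) = 1/(-8630 + (-21735 - 32260)) = 1/(-8630 - 53995) = 1/(-62625) = -1/62625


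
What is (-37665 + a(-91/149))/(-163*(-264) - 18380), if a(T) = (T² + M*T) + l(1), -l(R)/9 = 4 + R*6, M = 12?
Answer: -419176591/273649526 ≈ -1.5318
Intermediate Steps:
l(R) = -36 - 54*R (l(R) = -9*(4 + R*6) = -9*(4 + 6*R) = -36 - 54*R)
a(T) = -90 + T² + 12*T (a(T) = (T² + 12*T) + (-36 - 54*1) = (T² + 12*T) + (-36 - 54) = (T² + 12*T) - 90 = -90 + T² + 12*T)
(-37665 + a(-91/149))/(-163*(-264) - 18380) = (-37665 + (-90 + (-91/149)² + 12*(-91/149)))/(-163*(-264) - 18380) = (-37665 + (-90 + (-91*1/149)² + 12*(-91*1/149)))/(43032 - 18380) = (-37665 + (-90 + (-91/149)² + 12*(-91/149)))/24652 = (-37665 + (-90 + 8281/22201 - 1092/149))*(1/24652) = (-37665 - 2152517/22201)*(1/24652) = -838353182/22201*1/24652 = -419176591/273649526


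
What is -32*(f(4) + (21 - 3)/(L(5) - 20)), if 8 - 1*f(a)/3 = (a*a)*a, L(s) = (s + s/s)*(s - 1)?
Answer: 5232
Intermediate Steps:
L(s) = (1 + s)*(-1 + s) (L(s) = (s + 1)*(-1 + s) = (1 + s)*(-1 + s))
f(a) = 24 - 3*a³ (f(a) = 24 - 3*a*a*a = 24 - 3*a²*a = 24 - 3*a³)
-32*(f(4) + (21 - 3)/(L(5) - 20)) = -32*((24 - 3*4³) + (21 - 3)/((-1 + 5²) - 20)) = -32*((24 - 3*64) + 18/((-1 + 25) - 20)) = -32*((24 - 192) + 18/(24 - 20)) = -32*(-168 + 18/4) = -32*(-168 + 18*(¼)) = -32*(-168 + 9/2) = -32*(-327/2) = 5232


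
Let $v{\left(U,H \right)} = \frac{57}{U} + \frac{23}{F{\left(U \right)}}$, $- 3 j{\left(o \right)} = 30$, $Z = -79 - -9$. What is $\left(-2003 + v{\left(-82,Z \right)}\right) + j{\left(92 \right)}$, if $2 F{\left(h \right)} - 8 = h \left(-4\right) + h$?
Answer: $- \frac{20968735}{10414} \approx -2013.5$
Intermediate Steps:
$Z = -70$ ($Z = -79 + 9 = -70$)
$F{\left(h \right)} = 4 - \frac{3 h}{2}$ ($F{\left(h \right)} = 4 + \frac{h \left(-4\right) + h}{2} = 4 + \frac{- 4 h + h}{2} = 4 + \frac{\left(-3\right) h}{2} = 4 - \frac{3 h}{2}$)
$j{\left(o \right)} = -10$ ($j{\left(o \right)} = \left(- \frac{1}{3}\right) 30 = -10$)
$v{\left(U,H \right)} = \frac{23}{4 - \frac{3 U}{2}} + \frac{57}{U}$ ($v{\left(U,H \right)} = \frac{57}{U} + \frac{23}{4 - \frac{3 U}{2}} = \frac{23}{4 - \frac{3 U}{2}} + \frac{57}{U}$)
$\left(-2003 + v{\left(-82,Z \right)}\right) + j{\left(92 \right)} = \left(-2003 + \frac{-456 + 125 \left(-82\right)}{\left(-82\right) \left(-8 + 3 \left(-82\right)\right)}\right) - 10 = \left(-2003 - \frac{-456 - 10250}{82 \left(-8 - 246\right)}\right) - 10 = \left(-2003 - \frac{1}{82} \frac{1}{-254} \left(-10706\right)\right) - 10 = \left(-2003 - \left(- \frac{1}{20828}\right) \left(-10706\right)\right) - 10 = \left(-2003 - \frac{5353}{10414}\right) - 10 = - \frac{20864595}{10414} - 10 = - \frac{20968735}{10414}$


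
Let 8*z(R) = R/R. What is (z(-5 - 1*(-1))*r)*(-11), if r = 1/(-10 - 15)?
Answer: 11/200 ≈ 0.055000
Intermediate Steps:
r = -1/25 (r = 1/(-25) = -1/25 ≈ -0.040000)
z(R) = ⅛ (z(R) = (R/R)/8 = (⅛)*1 = ⅛)
(z(-5 - 1*(-1))*r)*(-11) = ((⅛)*(-1/25))*(-11) = -1/200*(-11) = 11/200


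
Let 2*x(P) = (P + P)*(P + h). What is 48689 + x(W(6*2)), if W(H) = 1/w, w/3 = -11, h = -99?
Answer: 53025589/1089 ≈ 48692.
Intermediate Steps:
w = -33 (w = 3*(-11) = -33)
W(H) = -1/33 (W(H) = 1/(-33) = -1/33)
x(P) = P*(-99 + P) (x(P) = ((P + P)*(P - 99))/2 = ((2*P)*(-99 + P))/2 = (2*P*(-99 + P))/2 = P*(-99 + P))
48689 + x(W(6*2)) = 48689 - (-99 - 1/33)/33 = 48689 - 1/33*(-3268/33) = 48689 + 3268/1089 = 53025589/1089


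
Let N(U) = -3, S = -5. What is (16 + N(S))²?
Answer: 169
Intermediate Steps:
(16 + N(S))² = (16 - 3)² = 13² = 169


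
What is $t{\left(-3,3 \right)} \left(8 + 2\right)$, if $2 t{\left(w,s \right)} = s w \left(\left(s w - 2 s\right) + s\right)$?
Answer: $540$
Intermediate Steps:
$t{\left(w,s \right)} = \frac{s w \left(- s + s w\right)}{2}$ ($t{\left(w,s \right)} = \frac{s w \left(\left(s w - 2 s\right) + s\right)}{2} = \frac{s w \left(\left(- 2 s + s w\right) + s\right)}{2} = \frac{s w \left(- s + s w\right)}{2}$)
$t{\left(-3,3 \right)} \left(8 + 2\right) = \frac{1}{2} \left(-3\right) 3^{2} \left(-1 - 3\right) \left(8 + 2\right) = \frac{1}{2} \left(-3\right) 9 \left(-4\right) 10 = 54 \cdot 10 = 540$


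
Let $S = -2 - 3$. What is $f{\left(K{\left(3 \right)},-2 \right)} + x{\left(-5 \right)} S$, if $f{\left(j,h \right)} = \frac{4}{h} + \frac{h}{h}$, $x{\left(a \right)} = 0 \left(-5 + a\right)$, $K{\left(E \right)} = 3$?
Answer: $-1$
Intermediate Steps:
$S = -5$ ($S = -2 - 3 = -5$)
$x{\left(a \right)} = 0$
$f{\left(j,h \right)} = 1 + \frac{4}{h}$ ($f{\left(j,h \right)} = \frac{4}{h} + 1 = 1 + \frac{4}{h}$)
$f{\left(K{\left(3 \right)},-2 \right)} + x{\left(-5 \right)} S = \frac{4 - 2}{-2} + 0 \left(-5\right) = \left(- \frac{1}{2}\right) 2 + 0 = -1 + 0 = -1$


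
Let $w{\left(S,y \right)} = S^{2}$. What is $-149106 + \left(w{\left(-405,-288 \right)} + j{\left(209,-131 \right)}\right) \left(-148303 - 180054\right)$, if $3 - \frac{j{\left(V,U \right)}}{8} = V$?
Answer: $-53317773695$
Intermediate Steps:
$j{\left(V,U \right)} = 24 - 8 V$
$-149106 + \left(w{\left(-405,-288 \right)} + j{\left(209,-131 \right)}\right) \left(-148303 - 180054\right) = -149106 + \left(\left(-405\right)^{2} + \left(24 - 1672\right)\right) \left(-148303 - 180054\right) = -149106 + \left(164025 + \left(24 - 1672\right)\right) \left(-328357\right) = -149106 + \left(164025 - 1648\right) \left(-328357\right) = -149106 + 162377 \left(-328357\right) = -149106 - 53317624589 = -53317773695$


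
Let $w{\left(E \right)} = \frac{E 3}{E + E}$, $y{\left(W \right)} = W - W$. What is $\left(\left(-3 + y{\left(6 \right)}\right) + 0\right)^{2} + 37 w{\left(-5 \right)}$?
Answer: $\frac{129}{2} \approx 64.5$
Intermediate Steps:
$y{\left(W \right)} = 0$
$w{\left(E \right)} = \frac{3}{2}$ ($w{\left(E \right)} = \frac{3 E}{2 E} = 3 E \frac{1}{2 E} = \frac{3}{2}$)
$\left(\left(-3 + y{\left(6 \right)}\right) + 0\right)^{2} + 37 w{\left(-5 \right)} = \left(\left(-3 + 0\right) + 0\right)^{2} + 37 \cdot \frac{3}{2} = \left(-3 + 0\right)^{2} + \frac{111}{2} = \left(-3\right)^{2} + \frac{111}{2} = 9 + \frac{111}{2} = \frac{129}{2}$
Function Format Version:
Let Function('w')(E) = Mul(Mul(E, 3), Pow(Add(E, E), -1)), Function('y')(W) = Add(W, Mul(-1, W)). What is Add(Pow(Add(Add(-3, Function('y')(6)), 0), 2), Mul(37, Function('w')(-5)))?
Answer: Rational(129, 2) ≈ 64.500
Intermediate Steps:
Function('y')(W) = 0
Function('w')(E) = Rational(3, 2) (Function('w')(E) = Mul(Mul(3, E), Pow(Mul(2, E), -1)) = Mul(Mul(3, E), Mul(Rational(1, 2), Pow(E, -1))) = Rational(3, 2))
Add(Pow(Add(Add(-3, Function('y')(6)), 0), 2), Mul(37, Function('w')(-5))) = Add(Pow(Add(Add(-3, 0), 0), 2), Mul(37, Rational(3, 2))) = Add(Pow(Add(-3, 0), 2), Rational(111, 2)) = Add(Pow(-3, 2), Rational(111, 2)) = Add(9, Rational(111, 2)) = Rational(129, 2)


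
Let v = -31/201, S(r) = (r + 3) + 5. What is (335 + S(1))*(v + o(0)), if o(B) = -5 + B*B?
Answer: -356384/201 ≈ -1773.1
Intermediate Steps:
S(r) = 8 + r (S(r) = (3 + r) + 5 = 8 + r)
v = -31/201 (v = -31*1/201 = -31/201 ≈ -0.15423)
o(B) = -5 + B**2
(335 + S(1))*(v + o(0)) = (335 + (8 + 1))*(-31/201 + (-5 + 0**2)) = (335 + 9)*(-31/201 + (-5 + 0)) = 344*(-31/201 - 5) = 344*(-1036/201) = -356384/201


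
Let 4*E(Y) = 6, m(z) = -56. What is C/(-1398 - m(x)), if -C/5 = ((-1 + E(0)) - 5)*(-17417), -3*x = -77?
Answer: 783765/2684 ≈ 292.01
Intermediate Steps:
x = 77/3 (x = -⅓*(-77) = 77/3 ≈ 25.667)
E(Y) = 3/2 (E(Y) = (¼)*6 = 3/2)
C = -783765/2 (C = -5*((-1 + 3/2) - 5)*(-17417) = -5*(½ - 5)*(-17417) = -(-45)*(-17417)/2 = -5*156753/2 = -783765/2 ≈ -3.9188e+5)
C/(-1398 - m(x)) = -783765/(2*(-1398 - 1*(-56))) = -783765/(2*(-1398 + 56)) = -783765/2/(-1342) = -783765/2*(-1/1342) = 783765/2684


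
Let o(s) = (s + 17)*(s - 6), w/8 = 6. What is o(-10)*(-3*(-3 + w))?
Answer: 15120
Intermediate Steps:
w = 48 (w = 8*6 = 48)
o(s) = (-6 + s)*(17 + s) (o(s) = (17 + s)*(-6 + s) = (-6 + s)*(17 + s))
o(-10)*(-3*(-3 + w)) = (-102 + (-10)**2 + 11*(-10))*(-3*(-3 + 48)) = (-102 + 100 - 110)*(-3*45) = -112*(-135) = 15120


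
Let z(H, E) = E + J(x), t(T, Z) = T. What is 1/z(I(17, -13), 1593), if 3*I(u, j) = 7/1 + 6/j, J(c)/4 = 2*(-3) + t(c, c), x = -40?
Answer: 1/1409 ≈ 0.00070972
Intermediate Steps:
J(c) = -24 + 4*c (J(c) = 4*(2*(-3) + c) = 4*(-6 + c) = -24 + 4*c)
I(u, j) = 7/3 + 2/j (I(u, j) = (7/1 + 6/j)/3 = (7*1 + 6/j)/3 = (7 + 6/j)/3 = 7/3 + 2/j)
z(H, E) = -184 + E (z(H, E) = E + (-24 + 4*(-40)) = E + (-24 - 160) = E - 184 = -184 + E)
1/z(I(17, -13), 1593) = 1/(-184 + 1593) = 1/1409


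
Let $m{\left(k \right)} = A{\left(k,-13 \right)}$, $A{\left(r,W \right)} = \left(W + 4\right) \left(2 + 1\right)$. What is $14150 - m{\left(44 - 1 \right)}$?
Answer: $14177$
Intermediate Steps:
$A{\left(r,W \right)} = 12 + 3 W$ ($A{\left(r,W \right)} = \left(4 + W\right) 3 = 12 + 3 W$)
$m{\left(k \right)} = -27$ ($m{\left(k \right)} = 12 + 3 \left(-13\right) = 12 - 39 = -27$)
$14150 - m{\left(44 - 1 \right)} = 14150 - -27 = 14150 + 27 = 14177$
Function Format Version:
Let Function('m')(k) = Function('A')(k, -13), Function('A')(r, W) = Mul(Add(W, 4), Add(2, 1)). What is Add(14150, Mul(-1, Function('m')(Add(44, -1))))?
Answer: 14177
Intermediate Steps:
Function('A')(r, W) = Add(12, Mul(3, W)) (Function('A')(r, W) = Mul(Add(4, W), 3) = Add(12, Mul(3, W)))
Function('m')(k) = -27 (Function('m')(k) = Add(12, Mul(3, -13)) = Add(12, -39) = -27)
Add(14150, Mul(-1, Function('m')(Add(44, -1)))) = Add(14150, Mul(-1, -27)) = Add(14150, 27) = 14177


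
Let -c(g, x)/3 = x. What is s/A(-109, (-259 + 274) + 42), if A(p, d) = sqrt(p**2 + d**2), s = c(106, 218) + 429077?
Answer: 428423*sqrt(15130)/15130 ≈ 3483.0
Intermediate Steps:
c(g, x) = -3*x
s = 428423 (s = -3*218 + 429077 = -654 + 429077 = 428423)
A(p, d) = sqrt(d**2 + p**2)
s/A(-109, (-259 + 274) + 42) = 428423/(sqrt(((-259 + 274) + 42)**2 + (-109)**2)) = 428423/(sqrt((15 + 42)**2 + 11881)) = 428423/(sqrt(57**2 + 11881)) = 428423/(sqrt(3249 + 11881)) = 428423/(sqrt(15130)) = 428423*(sqrt(15130)/15130) = 428423*sqrt(15130)/15130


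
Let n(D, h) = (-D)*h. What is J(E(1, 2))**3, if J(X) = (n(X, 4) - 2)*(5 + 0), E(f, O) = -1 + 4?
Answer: -343000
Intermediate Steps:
n(D, h) = -D*h
E(f, O) = 3
J(X) = -10 - 20*X (J(X) = (-1*X*4 - 2)*(5 + 0) = (-4*X - 2)*5 = (-2 - 4*X)*5 = -10 - 20*X)
J(E(1, 2))**3 = (-10 - 20*3)**3 = (-10 - 60)**3 = (-70)**3 = -343000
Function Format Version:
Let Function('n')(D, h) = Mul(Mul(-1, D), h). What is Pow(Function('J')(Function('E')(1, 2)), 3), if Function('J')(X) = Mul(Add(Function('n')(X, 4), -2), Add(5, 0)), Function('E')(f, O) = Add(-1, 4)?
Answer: -343000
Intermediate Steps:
Function('n')(D, h) = Mul(-1, D, h)
Function('E')(f, O) = 3
Function('J')(X) = Add(-10, Mul(-20, X)) (Function('J')(X) = Mul(Add(Mul(-1, X, 4), -2), Add(5, 0)) = Mul(Add(Mul(-4, X), -2), 5) = Mul(Add(-2, Mul(-4, X)), 5) = Add(-10, Mul(-20, X)))
Pow(Function('J')(Function('E')(1, 2)), 3) = Pow(Add(-10, Mul(-20, 3)), 3) = Pow(Add(-10, -60), 3) = Pow(-70, 3) = -343000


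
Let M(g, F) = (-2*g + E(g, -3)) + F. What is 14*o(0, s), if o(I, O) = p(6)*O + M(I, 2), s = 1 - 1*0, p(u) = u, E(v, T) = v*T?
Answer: 112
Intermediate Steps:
E(v, T) = T*v
s = 1 (s = 1 + 0 = 1)
M(g, F) = F - 5*g (M(g, F) = (-2*g - 3*g) + F = -5*g + F = F - 5*g)
o(I, O) = 2 - 5*I + 6*O (o(I, O) = 6*O + (2 - 5*I) = 2 - 5*I + 6*O)
14*o(0, s) = 14*(2 - 5*0 + 6*1) = 14*(2 + 0 + 6) = 14*8 = 112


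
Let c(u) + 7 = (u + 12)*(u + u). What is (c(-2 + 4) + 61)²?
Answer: 12100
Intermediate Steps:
c(u) = -7 + 2*u*(12 + u) (c(u) = -7 + (u + 12)*(u + u) = -7 + (12 + u)*(2*u) = -7 + 2*u*(12 + u))
(c(-2 + 4) + 61)² = ((-7 + 2*(-2 + 4)² + 24*(-2 + 4)) + 61)² = ((-7 + 2*2² + 24*2) + 61)² = ((-7 + 2*4 + 48) + 61)² = ((-7 + 8 + 48) + 61)² = (49 + 61)² = 110² = 12100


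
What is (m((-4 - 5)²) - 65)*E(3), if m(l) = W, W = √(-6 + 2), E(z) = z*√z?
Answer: √3*(-195 + 6*I) ≈ -337.75 + 10.392*I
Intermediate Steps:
E(z) = z^(3/2)
W = 2*I (W = √(-4) = 2*I ≈ 2.0*I)
m(l) = 2*I
(m((-4 - 5)²) - 65)*E(3) = (2*I - 65)*3^(3/2) = (-65 + 2*I)*(3*√3) = 3*√3*(-65 + 2*I)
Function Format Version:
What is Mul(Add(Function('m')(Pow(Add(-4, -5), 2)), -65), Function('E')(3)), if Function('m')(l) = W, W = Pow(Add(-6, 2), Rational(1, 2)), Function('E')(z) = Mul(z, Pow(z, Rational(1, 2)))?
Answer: Mul(Pow(3, Rational(1, 2)), Add(-195, Mul(6, I))) ≈ Add(-337.75, Mul(10.392, I))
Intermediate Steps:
Function('E')(z) = Pow(z, Rational(3, 2))
W = Mul(2, I) (W = Pow(-4, Rational(1, 2)) = Mul(2, I) ≈ Mul(2.0000, I))
Function('m')(l) = Mul(2, I)
Mul(Add(Function('m')(Pow(Add(-4, -5), 2)), -65), Function('E')(3)) = Mul(Add(Mul(2, I), -65), Pow(3, Rational(3, 2))) = Mul(Add(-65, Mul(2, I)), Mul(3, Pow(3, Rational(1, 2)))) = Mul(3, Pow(3, Rational(1, 2)), Add(-65, Mul(2, I)))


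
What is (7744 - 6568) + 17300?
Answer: 18476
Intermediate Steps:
(7744 - 6568) + 17300 = 1176 + 17300 = 18476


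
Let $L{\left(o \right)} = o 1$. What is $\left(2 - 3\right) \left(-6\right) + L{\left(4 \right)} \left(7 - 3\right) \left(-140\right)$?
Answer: $-2234$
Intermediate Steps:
$L{\left(o \right)} = o$
$\left(2 - 3\right) \left(-6\right) + L{\left(4 \right)} \left(7 - 3\right) \left(-140\right) = \left(2 - 3\right) \left(-6\right) + 4 \left(7 - 3\right) \left(-140\right) = \left(-1\right) \left(-6\right) + 4 \cdot 4 \left(-140\right) = 6 + 16 \left(-140\right) = 6 - 2240 = -2234$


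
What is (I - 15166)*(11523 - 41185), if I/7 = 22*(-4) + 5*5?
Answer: 462934834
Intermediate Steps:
I = -441 (I = 7*(22*(-4) + 5*5) = 7*(-88 + 25) = 7*(-63) = -441)
(I - 15166)*(11523 - 41185) = (-441 - 15166)*(11523 - 41185) = -15607*(-29662) = 462934834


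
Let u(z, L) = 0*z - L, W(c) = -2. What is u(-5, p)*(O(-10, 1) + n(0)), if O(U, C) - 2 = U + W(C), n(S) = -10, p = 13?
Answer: 260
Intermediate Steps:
O(U, C) = U (O(U, C) = 2 + (U - 2) = 2 + (-2 + U) = U)
u(z, L) = -L (u(z, L) = 0 - L = -L)
u(-5, p)*(O(-10, 1) + n(0)) = (-1*13)*(-10 - 10) = -13*(-20) = 260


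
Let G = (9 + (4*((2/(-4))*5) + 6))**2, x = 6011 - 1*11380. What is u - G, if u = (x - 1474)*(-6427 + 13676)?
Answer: -49604932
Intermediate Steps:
x = -5369 (x = 6011 - 11380 = -5369)
G = 25 (G = (9 + (4*((2*(-1/4))*5) + 6))**2 = (9 + (4*(-1/2*5) + 6))**2 = (9 + (4*(-5/2) + 6))**2 = (9 + (-10 + 6))**2 = (9 - 4)**2 = 5**2 = 25)
u = -49604907 (u = (-5369 - 1474)*(-6427 + 13676) = -6843*7249 = -49604907)
u - G = -49604907 - 1*25 = -49604907 - 25 = -49604932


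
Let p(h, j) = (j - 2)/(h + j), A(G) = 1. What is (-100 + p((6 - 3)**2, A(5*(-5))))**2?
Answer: 1002001/100 ≈ 10020.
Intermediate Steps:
p(h, j) = (-2 + j)/(h + j)
(-100 + p((6 - 3)**2, A(5*(-5))))**2 = (-100 + (-2 + 1)/((6 - 3)**2 + 1))**2 = (-100 - 1/(3**2 + 1))**2 = (-100 - 1/(9 + 1))**2 = (-100 - 1/10)**2 = (-1001/10)**2 = 1002001/100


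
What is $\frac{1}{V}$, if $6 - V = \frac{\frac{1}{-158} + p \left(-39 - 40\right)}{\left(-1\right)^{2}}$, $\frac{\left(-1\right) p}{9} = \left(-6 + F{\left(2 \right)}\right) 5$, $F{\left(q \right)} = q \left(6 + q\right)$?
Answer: $- \frac{158}{5615951} \approx -2.8134 \cdot 10^{-5}$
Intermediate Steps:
$p = -450$ ($p = - 9 \left(-6 + 2 \left(6 + 2\right)\right) 5 = - 9 \left(-6 + 2 \cdot 8\right) 5 = - 9 \left(-6 + 16\right) 5 = - 9 \cdot 10 \cdot 5 = \left(-9\right) 50 = -450$)
$V = - \frac{5615951}{158}$ ($V = 6 - \frac{\frac{1}{-158} - 450 \left(-39 - 40\right)}{\left(-1\right)^{2}} = 6 - \frac{- \frac{1}{158} - 450 \left(-39 - 40\right)}{1} = 6 - \left(- \frac{1}{158} - -35550\right) 1 = 6 - \left(- \frac{1}{158} + 35550\right) 1 = 6 - \frac{5616899}{158} \cdot 1 = 6 - \frac{5616899}{158} = - \frac{5615951}{158} \approx -35544.0$)
$\frac{1}{V} = \frac{1}{- \frac{5615951}{158}} = - \frac{158}{5615951}$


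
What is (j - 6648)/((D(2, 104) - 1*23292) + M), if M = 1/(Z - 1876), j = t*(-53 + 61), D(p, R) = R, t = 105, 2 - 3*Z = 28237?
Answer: 196676304/785215247 ≈ 0.25047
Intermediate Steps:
Z = -28235/3 (Z = 2/3 - 1/3*28237 = 2/3 - 28237/3 = -28235/3 ≈ -9411.7)
j = 840 (j = 105*(-53 + 61) = 105*8 = 840)
M = -3/33863 (M = 1/(-28235/3 - 1876) = 1/(-33863/3) = -3/33863 ≈ -8.8592e-5)
(j - 6648)/((D(2, 104) - 1*23292) + M) = (840 - 6648)/((104 - 1*23292) - 3/33863) = -5808/((104 - 23292) - 3/33863) = -5808/(-23188 - 3/33863) = -5808/(-785215247/33863) = -5808*(-33863/785215247) = 196676304/785215247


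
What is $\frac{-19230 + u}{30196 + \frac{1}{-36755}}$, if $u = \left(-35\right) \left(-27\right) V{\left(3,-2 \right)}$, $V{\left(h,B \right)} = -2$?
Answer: $- \frac{776265600}{1109853979} \approx -0.69943$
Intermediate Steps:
$u = -1890$ ($u = \left(-35\right) \left(-27\right) \left(-2\right) = 945 \left(-2\right) = -1890$)
$\frac{-19230 + u}{30196 + \frac{1}{-36755}} = \frac{-19230 - 1890}{30196 + \frac{1}{-36755}} = - \frac{21120}{30196 - \frac{1}{36755}} = - \frac{21120}{\frac{1109853979}{36755}} = \left(-21120\right) \frac{36755}{1109853979} = - \frac{776265600}{1109853979}$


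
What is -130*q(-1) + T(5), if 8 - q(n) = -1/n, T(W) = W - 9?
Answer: -914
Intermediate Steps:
T(W) = -9 + W
q(n) = 8 + 1/n (q(n) = 8 - (-1)/n = 8 + 1/n)
-130*q(-1) + T(5) = -130*(8 + 1/(-1)) + (-9 + 5) = -130*(8 - 1) - 4 = -130*7 - 4 = -910 - 4 = -914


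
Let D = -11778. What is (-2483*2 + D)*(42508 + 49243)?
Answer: -1536278744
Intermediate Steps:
(-2483*2 + D)*(42508 + 49243) = (-2483*2 - 11778)*(42508 + 49243) = (-4966 - 11778)*91751 = -16744*91751 = -1536278744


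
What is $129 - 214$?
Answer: $-85$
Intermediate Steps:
$129 - 214 = -85$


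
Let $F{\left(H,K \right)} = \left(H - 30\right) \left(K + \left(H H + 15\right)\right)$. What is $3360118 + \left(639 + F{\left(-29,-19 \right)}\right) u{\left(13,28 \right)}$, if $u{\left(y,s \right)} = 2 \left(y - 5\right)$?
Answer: $2580214$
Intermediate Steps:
$F{\left(H,K \right)} = \left(-30 + H\right) \left(15 + K + H^{2}\right)$ ($F{\left(H,K \right)} = \left(-30 + H\right) \left(K + \left(H^{2} + 15\right)\right) = \left(-30 + H\right) \left(K + \left(15 + H^{2}\right)\right) = \left(-30 + H\right) \left(15 + K + H^{2}\right)$)
$u{\left(y,s \right)} = -10 + 2 y$ ($u{\left(y,s \right)} = 2 \left(y - 5\right) = 2 \left(-5 + y\right) = -10 + 2 y$)
$3360118 + \left(639 + F{\left(-29,-19 \right)}\right) u{\left(13,28 \right)} = 3360118 + \left(639 - \left(-236 + 24389 + 25230\right)\right) \left(-10 + 2 \cdot 13\right) = 3360118 + \left(639 - 49383\right) \left(-10 + 26\right) = 3360118 + \left(639 - 49383\right) 16 = 3360118 - 779904 = 2580214$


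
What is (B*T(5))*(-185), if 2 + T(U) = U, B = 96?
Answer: -53280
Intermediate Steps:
T(U) = -2 + U
(B*T(5))*(-185) = (96*(-2 + 5))*(-185) = (96*3)*(-185) = 288*(-185) = -53280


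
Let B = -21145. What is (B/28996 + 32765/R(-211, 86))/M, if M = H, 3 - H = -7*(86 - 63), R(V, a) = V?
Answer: -954515535/1003377584 ≈ -0.95130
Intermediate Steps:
H = 164 (H = 3 - (-7)*(86 - 63) = 3 - (-7)*23 = 3 - 1*(-161) = 3 + 161 = 164)
M = 164
(B/28996 + 32765/R(-211, 86))/M = (-21145/28996 + 32765/(-211))/164 = (-21145*1/28996 + 32765*(-1/211))*(1/164) = (-21145/28996 - 32765/211)*(1/164) = -954515535/6118156*1/164 = -954515535/1003377584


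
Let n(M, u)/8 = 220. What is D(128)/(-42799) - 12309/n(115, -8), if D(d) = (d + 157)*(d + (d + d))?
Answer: -65402481/6847840 ≈ -9.5508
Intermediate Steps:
n(M, u) = 1760 (n(M, u) = 8*220 = 1760)
D(d) = 3*d*(157 + d) (D(d) = (157 + d)*(d + 2*d) = (157 + d)*(3*d) = 3*d*(157 + d))
D(128)/(-42799) - 12309/n(115, -8) = (3*128*(157 + 128))/(-42799) - 12309/1760 = (3*128*285)*(-1/42799) - 12309*1/1760 = 109440*(-1/42799) - 1119/160 = -109440/42799 - 1119/160 = -65402481/6847840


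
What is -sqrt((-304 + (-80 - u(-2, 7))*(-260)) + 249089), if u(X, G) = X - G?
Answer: -sqrt(267245) ≈ -516.96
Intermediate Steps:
-sqrt((-304 + (-80 - u(-2, 7))*(-260)) + 249089) = -sqrt((-304 + (-80 - (-2 - 1*7))*(-260)) + 249089) = -sqrt((-304 + (-80 - (-2 - 7))*(-260)) + 249089) = -sqrt((-304 + (-80 - 1*(-9))*(-260)) + 249089) = -sqrt((-304 + (-80 + 9)*(-260)) + 249089) = -sqrt((-304 - 71*(-260)) + 249089) = -sqrt((-304 + 18460) + 249089) = -sqrt(18156 + 249089) = -sqrt(267245)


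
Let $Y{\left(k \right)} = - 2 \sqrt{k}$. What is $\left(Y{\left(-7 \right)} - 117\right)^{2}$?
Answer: $13661 + 468 i \sqrt{7} \approx 13661.0 + 1238.2 i$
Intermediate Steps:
$\left(Y{\left(-7 \right)} - 117\right)^{2} = \left(- 2 \sqrt{-7} - 117\right)^{2} = \left(- 2 i \sqrt{7} - 117\right)^{2} = \left(-117 - 2 i \sqrt{7}\right)^{2}$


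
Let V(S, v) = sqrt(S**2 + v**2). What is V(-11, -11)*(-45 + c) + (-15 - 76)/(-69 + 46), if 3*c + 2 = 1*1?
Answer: 91/23 - 1496*sqrt(2)/3 ≈ -701.26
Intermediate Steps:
c = -1/3 (c = -2/3 + (1*1)/3 = -2/3 + (1/3)*1 = -2/3 + 1/3 = -1/3 ≈ -0.33333)
V(-11, -11)*(-45 + c) + (-15 - 76)/(-69 + 46) = sqrt((-11)**2 + (-11)**2)*(-45 - 1/3) + (-15 - 76)/(-69 + 46) = sqrt(121 + 121)*(-136/3) - 91/(-23) = sqrt(242)*(-136/3) - 91*(-1/23) = (11*sqrt(2))*(-136/3) + 91/23 = -1496*sqrt(2)/3 + 91/23 = 91/23 - 1496*sqrt(2)/3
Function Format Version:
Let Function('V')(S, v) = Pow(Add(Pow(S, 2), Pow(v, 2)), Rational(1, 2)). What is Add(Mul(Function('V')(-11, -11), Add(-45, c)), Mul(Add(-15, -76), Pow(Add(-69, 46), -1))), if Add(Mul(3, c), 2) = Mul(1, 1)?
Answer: Add(Rational(91, 23), Mul(Rational(-1496, 3), Pow(2, Rational(1, 2)))) ≈ -701.26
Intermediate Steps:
c = Rational(-1, 3) (c = Add(Rational(-2, 3), Mul(Rational(1, 3), Mul(1, 1))) = Add(Rational(-2, 3), Mul(Rational(1, 3), 1)) = Add(Rational(-2, 3), Rational(1, 3)) = Rational(-1, 3) ≈ -0.33333)
Add(Mul(Function('V')(-11, -11), Add(-45, c)), Mul(Add(-15, -76), Pow(Add(-69, 46), -1))) = Add(Mul(Pow(Add(Pow(-11, 2), Pow(-11, 2)), Rational(1, 2)), Add(-45, Rational(-1, 3))), Mul(Add(-15, -76), Pow(Add(-69, 46), -1))) = Add(Mul(Pow(Add(121, 121), Rational(1, 2)), Rational(-136, 3)), Mul(-91, Pow(-23, -1))) = Add(Mul(Pow(242, Rational(1, 2)), Rational(-136, 3)), Mul(-91, Rational(-1, 23))) = Add(Mul(Mul(11, Pow(2, Rational(1, 2))), Rational(-136, 3)), Rational(91, 23)) = Add(Mul(Rational(-1496, 3), Pow(2, Rational(1, 2))), Rational(91, 23)) = Add(Rational(91, 23), Mul(Rational(-1496, 3), Pow(2, Rational(1, 2))))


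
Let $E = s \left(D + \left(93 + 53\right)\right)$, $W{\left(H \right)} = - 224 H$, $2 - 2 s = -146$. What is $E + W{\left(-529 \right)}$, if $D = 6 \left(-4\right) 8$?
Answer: $115092$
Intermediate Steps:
$s = 74$ ($s = 1 - -73 = 1 + 73 = 74$)
$D = -192$ ($D = \left(-24\right) 8 = -192$)
$E = -3404$ ($E = 74 \left(-192 + \left(93 + 53\right)\right) = 74 \left(-192 + 146\right) = 74 \left(-46\right) = -3404$)
$E + W{\left(-529 \right)} = -3404 - -118496 = -3404 + 118496 = 115092$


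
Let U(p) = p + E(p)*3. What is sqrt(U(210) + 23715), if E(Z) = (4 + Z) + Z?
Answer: sqrt(25197) ≈ 158.74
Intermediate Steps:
E(Z) = 4 + 2*Z
U(p) = 12 + 7*p (U(p) = p + (4 + 2*p)*3 = p + (12 + 6*p) = 12 + 7*p)
sqrt(U(210) + 23715) = sqrt((12 + 7*210) + 23715) = sqrt((12 + 1470) + 23715) = sqrt(1482 + 23715) = sqrt(25197)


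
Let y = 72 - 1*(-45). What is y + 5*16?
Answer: 197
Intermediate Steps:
y = 117 (y = 72 + 45 = 117)
y + 5*16 = 117 + 5*16 = 117 + 80 = 197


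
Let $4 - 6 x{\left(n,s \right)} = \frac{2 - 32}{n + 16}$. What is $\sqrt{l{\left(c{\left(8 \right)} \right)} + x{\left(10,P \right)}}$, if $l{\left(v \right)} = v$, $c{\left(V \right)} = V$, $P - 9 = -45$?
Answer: $\frac{\sqrt{53898}}{78} \approx 2.9764$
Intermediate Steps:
$P = -36$ ($P = 9 - 45 = -36$)
$x{\left(n,s \right)} = \frac{2}{3} + \frac{5}{16 + n}$ ($x{\left(n,s \right)} = \frac{2}{3} - \frac{\left(2 - 32\right) \frac{1}{n + 16}}{6} = \frac{2}{3} - \frac{\left(-30\right) \frac{1}{16 + n}}{6} = \frac{2}{3} + \frac{5}{16 + n}$)
$\sqrt{l{\left(c{\left(8 \right)} \right)} + x{\left(10,P \right)}} = \sqrt{8 + \frac{47 + 2 \cdot 10}{3 \left(16 + 10\right)}} = \sqrt{8 + \frac{47 + 20}{3 \cdot 26}} = \sqrt{8 + \frac{1}{3} \cdot \frac{1}{26} \cdot 67} = \sqrt{8 + \frac{67}{78}} = \sqrt{\frac{691}{78}} = \frac{\sqrt{53898}}{78}$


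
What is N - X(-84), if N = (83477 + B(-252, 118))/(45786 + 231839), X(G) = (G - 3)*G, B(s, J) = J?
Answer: -405759981/55525 ≈ -7307.7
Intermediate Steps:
X(G) = G*(-3 + G) (X(G) = (-3 + G)*G = G*(-3 + G))
N = 16719/55525 (N = (83477 + 118)/(45786 + 231839) = 83595/277625 = 83595*(1/277625) = 16719/55525 ≈ 0.30111)
N - X(-84) = 16719/55525 - (-84)*(-3 - 84) = 16719/55525 - (-84)*(-87) = 16719/55525 - 1*7308 = 16719/55525 - 7308 = -405759981/55525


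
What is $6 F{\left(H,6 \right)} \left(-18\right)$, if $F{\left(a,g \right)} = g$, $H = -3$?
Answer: $-648$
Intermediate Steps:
$6 F{\left(H,6 \right)} \left(-18\right) = 6 \cdot 6 \left(-18\right) = 36 \left(-18\right) = -648$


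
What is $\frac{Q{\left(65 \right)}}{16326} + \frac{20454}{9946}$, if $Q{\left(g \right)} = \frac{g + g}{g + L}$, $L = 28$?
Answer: $\frac{7764242338}{3775297707} \approx 2.0566$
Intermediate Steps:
$Q{\left(g \right)} = \frac{2 g}{28 + g}$ ($Q{\left(g \right)} = \frac{g + g}{g + 28} = \frac{2 g}{28 + g}$)
$\frac{Q{\left(65 \right)}}{16326} + \frac{20454}{9946} = \frac{2 \cdot 65 \frac{1}{28 + 65}}{16326} + \frac{20454}{9946} = 2 \cdot 65 \cdot \frac{1}{93} \cdot \frac{1}{16326} + 20454 \cdot \frac{1}{9946} = 2 \cdot 65 \cdot \frac{1}{93} \cdot \frac{1}{16326} + \frac{10227}{4973} = \frac{130}{93} \cdot \frac{1}{16326} + \frac{10227}{4973} = \frac{65}{759159} + \frac{10227}{4973} = \frac{7764242338}{3775297707}$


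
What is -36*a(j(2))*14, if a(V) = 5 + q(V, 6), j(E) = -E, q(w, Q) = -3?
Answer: -1008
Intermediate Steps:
a(V) = 2 (a(V) = 5 - 3 = 2)
-36*a(j(2))*14 = -36*2*14 = -72*14 = -1008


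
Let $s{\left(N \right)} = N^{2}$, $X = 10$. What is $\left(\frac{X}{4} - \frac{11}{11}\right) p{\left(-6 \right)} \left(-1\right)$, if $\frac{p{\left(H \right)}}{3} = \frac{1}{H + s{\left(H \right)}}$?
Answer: $- \frac{3}{20} \approx -0.15$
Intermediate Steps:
$p{\left(H \right)} = \frac{3}{H + H^{2}}$
$\left(\frac{X}{4} - \frac{11}{11}\right) p{\left(-6 \right)} \left(-1\right) = \left(\frac{10}{4} - \frac{11}{11}\right) \frac{3}{\left(-6\right) \left(1 - 6\right)} \left(-1\right) = \left(10 \cdot \frac{1}{4} - 1\right) 3 \left(- \frac{1}{6}\right) \frac{1}{-5} \left(-1\right) = \left(\frac{5}{2} - 1\right) 3 \left(- \frac{1}{6}\right) \left(- \frac{1}{5}\right) \left(-1\right) = \frac{3}{2} \cdot \frac{1}{10} \left(-1\right) = \frac{3}{20} \left(-1\right) = - \frac{3}{20}$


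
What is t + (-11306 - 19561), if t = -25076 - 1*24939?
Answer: -80882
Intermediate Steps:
t = -50015 (t = -25076 - 24939 = -50015)
t + (-11306 - 19561) = -50015 + (-11306 - 19561) = -50015 - 30867 = -80882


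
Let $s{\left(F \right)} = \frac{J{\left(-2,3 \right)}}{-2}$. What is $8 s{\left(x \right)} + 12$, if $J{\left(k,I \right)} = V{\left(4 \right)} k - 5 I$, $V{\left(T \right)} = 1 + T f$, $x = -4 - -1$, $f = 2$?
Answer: $144$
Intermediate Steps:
$x = -3$ ($x = -4 + 1 = -3$)
$V{\left(T \right)} = 1 + 2 T$ ($V{\left(T \right)} = 1 + T 2 = 1 + 2 T$)
$J{\left(k,I \right)} = - 5 I + 9 k$ ($J{\left(k,I \right)} = \left(1 + 2 \cdot 4\right) k - 5 I = \left(1 + 8\right) k - 5 I = 9 k - 5 I = - 5 I + 9 k$)
$s{\left(F \right)} = \frac{33}{2}$ ($s{\left(F \right)} = \frac{\left(-5\right) 3 + 9 \left(-2\right)}{-2} = \left(-15 - 18\right) \left(- \frac{1}{2}\right) = \left(-33\right) \left(- \frac{1}{2}\right) = \frac{33}{2}$)
$8 s{\left(x \right)} + 12 = 8 \cdot \frac{33}{2} + 12 = 132 + 12 = 144$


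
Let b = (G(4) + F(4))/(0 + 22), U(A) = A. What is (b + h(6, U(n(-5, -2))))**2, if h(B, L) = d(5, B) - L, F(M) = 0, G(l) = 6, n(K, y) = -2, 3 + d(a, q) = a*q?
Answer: 103684/121 ≈ 856.89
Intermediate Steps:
d(a, q) = -3 + a*q
h(B, L) = -3 - L + 5*B (h(B, L) = (-3 + 5*B) - L = -3 - L + 5*B)
b = 3/11 (b = (6 + 0)/(0 + 22) = 6/22 = 6*(1/22) = 3/11 ≈ 0.27273)
(b + h(6, U(n(-5, -2))))**2 = (3/11 + (-3 - 1*(-2) + 5*6))**2 = (3/11 + (-3 + 2 + 30))**2 = (3/11 + 29)**2 = (322/11)**2 = 103684/121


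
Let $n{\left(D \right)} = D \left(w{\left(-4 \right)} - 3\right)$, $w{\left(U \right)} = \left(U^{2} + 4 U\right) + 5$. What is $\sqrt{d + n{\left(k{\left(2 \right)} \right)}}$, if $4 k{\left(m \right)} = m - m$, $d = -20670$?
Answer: $i \sqrt{20670} \approx 143.77 i$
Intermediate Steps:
$w{\left(U \right)} = 5 + U^{2} + 4 U$
$k{\left(m \right)} = 0$ ($k{\left(m \right)} = \frac{m - m}{4} = \frac{1}{4} \cdot 0 = 0$)
$n{\left(D \right)} = 2 D$ ($n{\left(D \right)} = D \left(\left(5 + \left(-4\right)^{2} + 4 \left(-4\right)\right) - 3\right) = D \left(\left(5 + 16 - 16\right) - 3\right) = D \left(5 - 3\right) = D 2 = 2 D$)
$\sqrt{d + n{\left(k{\left(2 \right)} \right)}} = \sqrt{-20670 + 2 \cdot 0} = \sqrt{-20670 + 0} = \sqrt{-20670} = i \sqrt{20670}$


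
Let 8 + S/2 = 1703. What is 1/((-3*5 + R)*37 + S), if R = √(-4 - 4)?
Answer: 2835/8048177 - 74*I*√2/8048177 ≈ 0.00035225 - 1.3003e-5*I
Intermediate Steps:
S = 3390 (S = -16 + 2*1703 = -16 + 3406 = 3390)
R = 2*I*√2 (R = √(-8) = 2*I*√2 ≈ 2.8284*I)
1/((-3*5 + R)*37 + S) = 1/((-3*5 + 2*I*√2)*37 + 3390) = 1/((-15 + 2*I*√2)*37 + 3390) = 1/((-555 + 74*I*√2) + 3390) = 1/(2835 + 74*I*√2)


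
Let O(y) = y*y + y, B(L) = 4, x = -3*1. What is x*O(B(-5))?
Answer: -60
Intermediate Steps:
x = -3
O(y) = y + y² (O(y) = y² + y = y + y²)
x*O(B(-5)) = -12*(1 + 4) = -12*5 = -3*20 = -60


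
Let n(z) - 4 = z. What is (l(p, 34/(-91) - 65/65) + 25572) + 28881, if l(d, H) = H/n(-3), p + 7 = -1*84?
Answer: 4955098/91 ≈ 54452.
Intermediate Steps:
n(z) = 4 + z
p = -91 (p = -7 - 1*84 = -7 - 84 = -91)
l(d, H) = H (l(d, H) = H/(4 - 3) = H/1 = H*1 = H)
(l(p, 34/(-91) - 65/65) + 25572) + 28881 = ((34/(-91) - 65/65) + 25572) + 28881 = ((34*(-1/91) - 65*1/65) + 25572) + 28881 = ((-34/91 - 1) + 25572) + 28881 = (-125/91 + 25572) + 28881 = 2326927/91 + 28881 = 4955098/91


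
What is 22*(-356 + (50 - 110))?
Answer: -9152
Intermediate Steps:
22*(-356 + (50 - 110)) = 22*(-356 - 60) = 22*(-416) = -9152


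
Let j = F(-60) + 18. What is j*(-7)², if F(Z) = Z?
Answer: -2058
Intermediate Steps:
j = -42 (j = -60 + 18 = -42)
j*(-7)² = -42*(-7)² = -42*49 = -2058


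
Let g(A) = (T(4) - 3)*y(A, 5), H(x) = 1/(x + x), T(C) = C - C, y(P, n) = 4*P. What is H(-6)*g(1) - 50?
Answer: -49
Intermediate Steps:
T(C) = 0
H(x) = 1/(2*x)
g(A) = -12*A (g(A) = (0 - 3)*(4*A) = -12*A)
H(-6)*g(1) - 50 = ((½)/(-6))*(-12*1) - 50 = ((½)*(-⅙))*(-12) - 50 = -1/12*(-12) - 50 = 1 - 50 = -49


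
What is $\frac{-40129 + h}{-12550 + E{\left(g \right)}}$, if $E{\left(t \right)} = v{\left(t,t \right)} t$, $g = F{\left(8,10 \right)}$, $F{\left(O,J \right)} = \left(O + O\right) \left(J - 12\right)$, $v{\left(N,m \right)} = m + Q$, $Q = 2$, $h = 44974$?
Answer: $- \frac{51}{122} \approx -0.41803$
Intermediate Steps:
$v{\left(N,m \right)} = 2 + m$ ($v{\left(N,m \right)} = m + 2 = 2 + m$)
$F{\left(O,J \right)} = 2 O \left(-12 + J\right)$
$g = -32$ ($g = 2 \cdot 8 \left(-12 + 10\right) = 2 \cdot 8 \left(-2\right) = -32$)
$E{\left(t \right)} = t \left(2 + t\right)$ ($E{\left(t \right)} = \left(2 + t\right) t = t \left(2 + t\right)$)
$\frac{-40129 + h}{-12550 + E{\left(g \right)}} = \frac{-40129 + 44974}{-12550 - 32 \left(2 - 32\right)} = \frac{4845}{-12550 - -960} = \frac{4845}{-12550 + 960} = \frac{4845}{-11590} = 4845 \left(- \frac{1}{11590}\right) = - \frac{51}{122}$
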